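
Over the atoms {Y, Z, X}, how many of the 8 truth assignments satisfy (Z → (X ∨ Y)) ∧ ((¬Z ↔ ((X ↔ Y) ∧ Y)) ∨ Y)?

5

Initial set: {((Z → (X ∨ Y)) ∧ ((¬Z ↔ ((X ↔ Y) ∧ Y)) ∨ Y))}.
((Z → (X ∨ Y)) ∧ ((¬Z ↔ ((X ↔ Y) ∧ Y)) ∨ Y)): α-rule — add (Z → (X ∨ Y)), ((¬Z ↔ ((X ↔ Y) ∧ Y)) ∨ Y).
(Z → (X ∨ Y)): β-rule — branch into ¬Z  //  (X ∨ Y).
  branch 1 (add ¬Z):
    ((¬Z ↔ ((X ↔ Y) ∧ Y)) ∨ Y): β-rule — branch into (¬Z ↔ ((X ↔ Y) ∧ Y))  //  Y.
      branch 1.1 (add (¬Z ↔ ((X ↔ Y) ∧ Y))):
        (¬Z ↔ ((X ↔ Y) ∧ Y)): β-rule — branch into ¬Z, ((X ↔ Y) ∧ Y)  //  ¬¬Z, ¬((X ↔ Y) ∧ Y).
          branch 1.1.1 (add ¬Z, ((X ↔ Y) ∧ Y)):
            ((X ↔ Y) ∧ Y): α-rule — add (X ↔ Y), Y.
            (X ↔ Y): β-rule — branch into X, Y  //  ¬X, ¬Y.
              branch 1.1.1.1 (add X, Y):
                ○ open, literals {X=T, Y=T, Z=F}.
              branch 1.1.1.2 (add ¬X, ¬Y):
                × closes — contains both Y and ¬Y.
          branch 1.1.2 (add ¬¬Z, ¬((X ↔ Y) ∧ Y)):
            × closes — contains both Z and ¬Z.
      branch 1.2 (add Y):
        ○ open, literals {Y=T, Z=F}.
  branch 2 (add (X ∨ Y)):
    ((¬Z ↔ ((X ↔ Y) ∧ Y)) ∨ Y): β-rule — branch into (¬Z ↔ ((X ↔ Y) ∧ Y))  //  Y.
      branch 2.1 (add (¬Z ↔ ((X ↔ Y) ∧ Y))):
        (X ∨ Y): β-rule — branch into X  //  Y.
          branch 2.1.1 (add X):
            (¬Z ↔ ((X ↔ Y) ∧ Y)): β-rule — branch into ¬Z, ((X ↔ Y) ∧ Y)  //  ¬¬Z, ¬((X ↔ Y) ∧ Y).
              branch 2.1.1.1 (add ¬Z, ((X ↔ Y) ∧ Y)):
                ((X ↔ Y) ∧ Y): α-rule — add (X ↔ Y), Y.
                (X ↔ Y): β-rule — branch into X, Y  //  ¬X, ¬Y.
                  branch 2.1.1.1.1 (add X, Y):
                    ○ open, literals {X=T, Y=T, Z=F}.
                  branch 2.1.1.1.2 (add ¬X, ¬Y):
                    × closes — contains both X and ¬X.
              branch 2.1.1.2 (add ¬¬Z, ¬((X ↔ Y) ∧ Y)):
                ¬((X ↔ Y) ∧ Y): β-rule — branch into ¬(X ↔ Y)  //  ¬Y.
                  branch 2.1.1.2.1 (add ¬(X ↔ Y)):
                    ¬(X ↔ Y): β-rule — branch into X, ¬Y  //  ¬X, Y.
                      branch 2.1.1.2.1.1 (add X, ¬Y):
                        ○ open, literals {X=T, Y=F, Z=T}.
                      branch 2.1.1.2.1.2 (add ¬X, Y):
                        × closes — contains both X and ¬X.
                  branch 2.1.1.2.2 (add ¬Y):
                    ○ open, literals {X=T, Y=F, Z=T}.
          branch 2.1.2 (add Y):
            (¬Z ↔ ((X ↔ Y) ∧ Y)): β-rule — branch into ¬Z, ((X ↔ Y) ∧ Y)  //  ¬¬Z, ¬((X ↔ Y) ∧ Y).
              branch 2.1.2.1 (add ¬Z, ((X ↔ Y) ∧ Y)):
                ((X ↔ Y) ∧ Y): α-rule — add (X ↔ Y), Y.
                (X ↔ Y): β-rule — branch into X, Y  //  ¬X, ¬Y.
                  branch 2.1.2.1.1 (add X, Y):
                    ○ open, literals {X=T, Y=T, Z=F}.
                  branch 2.1.2.1.2 (add ¬X, ¬Y):
                    × closes — contains both Y and ¬Y.
              branch 2.1.2.2 (add ¬¬Z, ¬((X ↔ Y) ∧ Y)):
                ¬((X ↔ Y) ∧ Y): β-rule — branch into ¬(X ↔ Y)  //  ¬Y.
                  branch 2.1.2.2.1 (add ¬(X ↔ Y)):
                    ¬(X ↔ Y): β-rule — branch into X, ¬Y  //  ¬X, Y.
                      branch 2.1.2.2.1.1 (add X, ¬Y):
                        × closes — contains both Y and ¬Y.
                      branch 2.1.2.2.1.2 (add ¬X, Y):
                        ○ open, literals {X=F, Y=T, Z=T}.
                  branch 2.1.2.2.2 (add ¬Y):
                    × closes — contains both Y and ¬Y.
      branch 2.2 (add Y):
        (X ∨ Y): β-rule — branch into X  //  Y.
          branch 2.2.1 (add X):
            ○ open, literals {X=T, Y=T}.
          branch 2.2.2 (add Y):
            ○ open, literals {Y=T}.
7 branches closed, 9 open.
Each open branch fixes some atoms; the unmentioned ones are free. Counting distinct full assignments: branch {X=T, Y=T, Z=F} (none free) contributes 1 new; branch {Y=T, Z=F} (X) contributes 1 new; branch {X=T, Y=T, Z=F} (none free) contributes 0 new; branch {X=T, Y=F, Z=T} (none free) contributes 1 new; branch {X=T, Y=F, Z=T} (none free) contributes 0 new; branch {X=T, Y=T, Z=F} (none free) contributes 0 new; branch {X=F, Y=T, Z=T} (none free) contributes 1 new; branch {X=T, Y=T} (Z) contributes 1 new; branch {Y=T} (Z, X) contributes 0 new. Total: 5.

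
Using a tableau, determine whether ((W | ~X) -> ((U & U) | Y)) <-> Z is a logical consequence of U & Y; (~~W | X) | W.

Initial set: {(U & Y); ((~~W | X) | W); ~(((W | ~X) -> ((U & U) | Y)) <-> Z)}.
(U & Y): α-rule — add U, Y.
((~~W | X) | W): β-rule — branch into (~~W | X)  //  W.
  branch 1 (add (~~W | X)):
    ~(((W | ~X) -> ((U & U) | Y)) <-> Z): β-rule — branch into ((W | ~X) -> ((U & U) | Y)), ~Z  //  ~((W | ~X) -> ((U & U) | Y)), Z.
      branch 1.1 (add ((W | ~X) -> ((U & U) | Y)), ~Z):
        (~~W | X): β-rule — branch into ~~W  //  X.
          branch 1.1.1 (add ~~W):
            ~~W: drop double negation, giving W.
            ((W | ~X) -> ((U & U) | Y)): β-rule — branch into ~(W | ~X)  //  ((U & U) | Y).
              branch 1.1.1.1 (add ~(W | ~X)):
                ~(W | ~X): α-rule — add ~W, ~~X.
                × closes — contains both W and ~W.
              branch 1.1.1.2 (add ((U & U) | Y)):
                ((U & U) | Y): β-rule — branch into (U & U)  //  Y.
                  branch 1.1.1.2.1 (add (U & U)):
                    (U & U): α-rule — add U, U.
                    ○ open, literals {U=T, W=T, Y=T, Z=F}.
                  branch 1.1.1.2.2 (add Y):
                    ○ open, literals {U=T, W=T, Y=T, Z=F}.
          branch 1.1.2 (add X):
            ((W | ~X) -> ((U & U) | Y)): β-rule — branch into ~(W | ~X)  //  ((U & U) | Y).
              branch 1.1.2.1 (add ~(W | ~X)):
                ~(W | ~X): α-rule — add ~W, ~~X.
                ○ open, literals {U=T, W=F, X=T, Y=T, Z=F}.
              branch 1.1.2.2 (add ((U & U) | Y)):
                ((U & U) | Y): β-rule — branch into (U & U)  //  Y.
                  branch 1.1.2.2.1 (add (U & U)):
                    (U & U): α-rule — add U, U.
                    ○ open, literals {U=T, X=T, Y=T, Z=F}.
                  branch 1.1.2.2.2 (add Y):
                    ○ open, literals {U=T, X=T, Y=T, Z=F}.
      branch 1.2 (add ~((W | ~X) -> ((U & U) | Y)), Z):
        ~((W | ~X) -> ((U & U) | Y)): α-rule — add (W | ~X), ~((U & U) | Y).
        ~((U & U) | Y): α-rule — add ~(U & U), ~Y.
        × closes — contains both Y and ~Y.
  branch 2 (add W):
    ~(((W | ~X) -> ((U & U) | Y)) <-> Z): β-rule — branch into ((W | ~X) -> ((U & U) | Y)), ~Z  //  ~((W | ~X) -> ((U & U) | Y)), Z.
      branch 2.1 (add ((W | ~X) -> ((U & U) | Y)), ~Z):
        ((W | ~X) -> ((U & U) | Y)): β-rule — branch into ~(W | ~X)  //  ((U & U) | Y).
          branch 2.1.1 (add ~(W | ~X)):
            ~(W | ~X): α-rule — add ~W, ~~X.
            × closes — contains both W and ~W.
          branch 2.1.2 (add ((U & U) | Y)):
            ((U & U) | Y): β-rule — branch into (U & U)  //  Y.
              branch 2.1.2.1 (add (U & U)):
                (U & U): α-rule — add U, U.
                ○ open, literals {U=T, W=T, Y=T, Z=F}.
              branch 2.1.2.2 (add Y):
                ○ open, literals {U=T, W=T, Y=T, Z=F}.
      branch 2.2 (add ~((W | ~X) -> ((U & U) | Y)), Z):
        ~((W | ~X) -> ((U & U) | Y)): α-rule — add (W | ~X), ~((U & U) | Y).
        ~((U & U) | Y): α-rule — add ~(U & U), ~Y.
        × closes — contains both Y and ~Y.
4 branches closed, 7 open.
An open branch gives a countermodel: U=T, W=T, Y=T, Z=F (unmentioned atoms arbitrary); the premises hold there but the conclusion fails.

No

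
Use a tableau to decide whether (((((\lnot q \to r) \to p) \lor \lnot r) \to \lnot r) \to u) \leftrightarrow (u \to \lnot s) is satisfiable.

Satisfiable

Initial set: {((((((\lnot q \to r) \to p) \lor \lnot r) \to \lnot r) \to u) \leftrightarrow (u \to \lnot s))}.
((((((\lnot q \to r) \to p) \lor \lnot r) \to \lnot r) \to u) \leftrightarrow (u \to \lnot s)): β-rule — branch into (((((\lnot q \to r) \to p) \lor \lnot r) \to \lnot r) \to u), (u \to \lnot s)  //  \lnot (((((\lnot q \to r) \to p) \lor \lnot r) \to \lnot r) \to u), \lnot (u \to \lnot s).
  branch 1 (add (((((\lnot q \to r) \to p) \lor \lnot r) \to \lnot r) \to u), (u \to \lnot s)):
    (((((\lnot q \to r) \to p) \lor \lnot r) \to \lnot r) \to u): β-rule — branch into \lnot ((((\lnot q \to r) \to p) \lor \lnot r) \to \lnot r)  //  u.
      branch 1.1 (add \lnot ((((\lnot q \to r) \to p) \lor \lnot r) \to \lnot r)):
        \lnot ((((\lnot q \to r) \to p) \lor \lnot r) \to \lnot r): α-rule — add (((\lnot q \to r) \to p) \lor \lnot r), \lnot \lnot r.
        (u \to \lnot s): β-rule — branch into \lnot u  //  \lnot s.
          branch 1.1.1 (add \lnot u):
            (((\lnot q \to r) \to p) \lor \lnot r): β-rule — branch into ((\lnot q \to r) \to p)  //  \lnot r.
              branch 1.1.1.1 (add ((\lnot q \to r) \to p)):
                ((\lnot q \to r) \to p): β-rule — branch into \lnot (\lnot q \to r)  //  p.
                  branch 1.1.1.1.1 (add \lnot (\lnot q \to r)):
                    \lnot (\lnot q \to r): α-rule — add \lnot q, \lnot r.
                    × closes — contains both r and \lnot r.
                  branch 1.1.1.1.2 (add p):
                    ○ open, literals {p=true, r=true, u=false}.
              branch 1.1.1.2 (add \lnot r):
                × closes — contains both r and \lnot r.
          branch 1.1.2 (add \lnot s):
            (((\lnot q \to r) \to p) \lor \lnot r): β-rule — branch into ((\lnot q \to r) \to p)  //  \lnot r.
              branch 1.1.2.1 (add ((\lnot q \to r) \to p)):
                ((\lnot q \to r) \to p): β-rule — branch into \lnot (\lnot q \to r)  //  p.
                  branch 1.1.2.1.1 (add \lnot (\lnot q \to r)):
                    \lnot (\lnot q \to r): α-rule — add \lnot q, \lnot r.
                    × closes — contains both r and \lnot r.
                  branch 1.1.2.1.2 (add p):
                    ○ open, literals {p=true, r=true, s=false}.
              branch 1.1.2.2 (add \lnot r):
                × closes — contains both r and \lnot r.
      branch 1.2 (add u):
        (u \to \lnot s): β-rule — branch into \lnot u  //  \lnot s.
          branch 1.2.1 (add \lnot u):
            × closes — contains both u and \lnot u.
          branch 1.2.2 (add \lnot s):
            ○ open, literals {s=false, u=true}.
  branch 2 (add \lnot (((((\lnot q \to r) \to p) \lor \lnot r) \to \lnot r) \to u), \lnot (u \to \lnot s)):
    \lnot (((((\lnot q \to r) \to p) \lor \lnot r) \to \lnot r) \to u): α-rule — add ((((\lnot q \to r) \to p) \lor \lnot r) \to \lnot r), \lnot u.
    \lnot (u \to \lnot s): α-rule — add u, \lnot \lnot s.
    × closes — contains both u and \lnot u.
6 branches closed, 3 open.
An open branch gives a satisfying assignment: p=true, r=true, u=false.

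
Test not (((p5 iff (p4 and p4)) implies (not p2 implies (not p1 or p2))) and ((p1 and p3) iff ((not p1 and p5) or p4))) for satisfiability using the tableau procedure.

Initial set: {not (((p5 iff (p4 and p4)) implies (not p2 implies (not p1 or p2))) and ((p1 and p3) iff ((not p1 and p5) or p4)))}.
not (((p5 iff (p4 and p4)) implies (not p2 implies (not p1 or p2))) and ((p1 and p3) iff ((not p1 and p5) or p4))): β-rule — branch into not ((p5 iff (p4 and p4)) implies (not p2 implies (not p1 or p2)))  //  not ((p1 and p3) iff ((not p1 and p5) or p4)).
  branch 1 (add not ((p5 iff (p4 and p4)) implies (not p2 implies (not p1 or p2)))):
    not ((p5 iff (p4 and p4)) implies (not p2 implies (not p1 or p2))): α-rule — add (p5 iff (p4 and p4)), not (not p2 implies (not p1 or p2)).
    not (not p2 implies (not p1 or p2)): α-rule — add not p2, not (not p1 or p2).
    not (not p1 or p2): α-rule — add not not p1, not p2.
    (p5 iff (p4 and p4)): β-rule — branch into p5, (p4 and p4)  //  not p5, not (p4 and p4).
      branch 1.1 (add p5, (p4 and p4)):
        (p4 and p4): α-rule — add p4, p4.
        ○ open, literals {p1=T, p2=F, p4=T, p5=T}.
      branch 1.2 (add not p5, not (p4 and p4)):
        not (p4 and p4): β-rule — branch into not p4  //  not p4.
          branch 1.2.1 (add not p4):
            ○ open, literals {p1=T, p2=F, p4=F, p5=F}.
          branch 1.2.2 (add not p4):
            ○ open, literals {p1=T, p2=F, p4=F, p5=F}.
  branch 2 (add not ((p1 and p3) iff ((not p1 and p5) or p4))):
    not ((p1 and p3) iff ((not p1 and p5) or p4)): β-rule — branch into (p1 and p3), not ((not p1 and p5) or p4)  //  not (p1 and p3), ((not p1 and p5) or p4).
      branch 2.1 (add (p1 and p3), not ((not p1 and p5) or p4)):
        (p1 and p3): α-rule — add p1, p3.
        not ((not p1 and p5) or p4): α-rule — add not (not p1 and p5), not p4.
        not (not p1 and p5): β-rule — branch into not not p1  //  not p5.
          branch 2.1.1 (add not not p1):
            ○ open, literals {p1=T, p3=T, p4=F}.
          branch 2.1.2 (add not p5):
            ○ open, literals {p1=T, p3=T, p4=F, p5=F}.
      branch 2.2 (add not (p1 and p3), ((not p1 and p5) or p4)):
        not (p1 and p3): β-rule — branch into not p1  //  not p3.
          branch 2.2.1 (add not p1):
            ((not p1 and p5) or p4): β-rule — branch into (not p1 and p5)  //  p4.
              branch 2.2.1.1 (add (not p1 and p5)):
                (not p1 and p5): α-rule — add not p1, p5.
                ○ open, literals {p1=F, p5=T}.
              branch 2.2.1.2 (add p4):
                ○ open, literals {p1=F, p4=T}.
          branch 2.2.2 (add not p3):
            ((not p1 and p5) or p4): β-rule — branch into (not p1 and p5)  //  p4.
              branch 2.2.2.1 (add (not p1 and p5)):
                (not p1 and p5): α-rule — add not p1, p5.
                ○ open, literals {p1=F, p3=F, p5=T}.
              branch 2.2.2.2 (add p4):
                ○ open, literals {p3=F, p4=T}.
0 branches closed, 9 open.
An open branch gives a satisfying assignment: p1=T, p2=F, p4=T, p5=T.

Satisfiable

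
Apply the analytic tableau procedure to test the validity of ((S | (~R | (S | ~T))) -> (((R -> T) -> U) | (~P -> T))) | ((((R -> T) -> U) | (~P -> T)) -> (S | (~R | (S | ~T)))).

Assume the negation and expand:
Initial set: {~(((S | (~R | (S | ~T))) -> (((R -> T) -> U) | (~P -> T))) | ((((R -> T) -> U) | (~P -> T)) -> (S | (~R | (S | ~T)))))}.
~(((S | (~R | (S | ~T))) -> (((R -> T) -> U) | (~P -> T))) | ((((R -> T) -> U) | (~P -> T)) -> (S | (~R | (S | ~T))))): α-rule — add ~((S | (~R | (S | ~T))) -> (((R -> T) -> U) | (~P -> T))), ~((((R -> T) -> U) | (~P -> T)) -> (S | (~R | (S | ~T)))).
~((S | (~R | (S | ~T))) -> (((R -> T) -> U) | (~P -> T))): α-rule — add (S | (~R | (S | ~T))), ~(((R -> T) -> U) | (~P -> T)).
~((((R -> T) -> U) | (~P -> T)) -> (S | (~R | (S | ~T)))): α-rule — add (((R -> T) -> U) | (~P -> T)), ~(S | (~R | (S | ~T))).
~(((R -> T) -> U) | (~P -> T)): α-rule — add ~((R -> T) -> U), ~(~P -> T).
~(S | (~R | (S | ~T))): α-rule — add ~S, ~(~R | (S | ~T)).
~((R -> T) -> U): α-rule — add (R -> T), ~U.
~(~P -> T): α-rule — add ~P, ~T.
~(~R | (S | ~T)): α-rule — add ~~R, ~(S | ~T).
~(S | ~T): α-rule — add ~S, ~~T.
× closes — contains both T and ~T.
All 1 branch closes.
Every branch closed, so the negation is unsatisfiable and the formula is valid.

Valid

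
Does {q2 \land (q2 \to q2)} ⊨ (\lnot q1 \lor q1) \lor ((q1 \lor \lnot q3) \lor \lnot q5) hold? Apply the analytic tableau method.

Yes

Initial set: {(q2 \land (q2 \to q2)); \lnot ((\lnot q1 \lor q1) \lor ((q1 \lor \lnot q3) \lor \lnot q5))}.
(q2 \land (q2 \to q2)): α-rule — add q2, (q2 \to q2).
\lnot ((\lnot q1 \lor q1) \lor ((q1 \lor \lnot q3) \lor \lnot q5)): α-rule — add \lnot (\lnot q1 \lor q1), \lnot ((q1 \lor \lnot q3) \lor \lnot q5).
\lnot (\lnot q1 \lor q1): α-rule — add \lnot \lnot q1, \lnot q1.
× closes — contains both q1 and \lnot q1.
All 1 branch closes.
Every branch closed, so the premises entail the conclusion.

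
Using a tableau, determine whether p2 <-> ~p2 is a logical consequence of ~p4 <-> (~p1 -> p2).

Initial set: {(~p4 <-> (~p1 -> p2)); ~(p2 <-> ~p2)}.
(~p4 <-> (~p1 -> p2)): β-rule — branch into ~p4, (~p1 -> p2)  //  ~~p4, ~(~p1 -> p2).
  branch 1 (add ~p4, (~p1 -> p2)):
    ~(p2 <-> ~p2): β-rule — branch into p2, ~~p2  //  ~p2, ~p2.
      branch 1.1 (add p2, ~~p2):
        (~p1 -> p2): β-rule — branch into ~~p1  //  p2.
          branch 1.1.1 (add ~~p1):
            ○ open, literals {p1=1, p2=1, p4=0}.
          branch 1.1.2 (add p2):
            ○ open, literals {p2=1, p4=0}.
      branch 1.2 (add ~p2, ~p2):
        (~p1 -> p2): β-rule — branch into ~~p1  //  p2.
          branch 1.2.1 (add ~~p1):
            ○ open, literals {p1=1, p2=0, p4=0}.
          branch 1.2.2 (add p2):
            × closes — contains both p2 and ~p2.
  branch 2 (add ~~p4, ~(~p1 -> p2)):
    ~(~p1 -> p2): α-rule — add ~p1, ~p2.
    ~(p2 <-> ~p2): β-rule — branch into p2, ~~p2  //  ~p2, ~p2.
      branch 2.1 (add p2, ~~p2):
        × closes — contains both p2 and ~p2.
      branch 2.2 (add ~p2, ~p2):
        ○ open, literals {p1=0, p2=0, p4=1}.
2 branches closed, 4 open.
An open branch gives a countermodel: p1=1, p2=1, p4=0 (unmentioned atoms arbitrary); the premises hold there but the conclusion fails.

No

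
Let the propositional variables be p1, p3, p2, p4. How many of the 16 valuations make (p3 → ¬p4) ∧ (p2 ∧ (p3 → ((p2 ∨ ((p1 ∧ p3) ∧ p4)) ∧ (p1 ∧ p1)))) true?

Initial set: {((p3 → ¬p4) ∧ (p2 ∧ (p3 → ((p2 ∨ ((p1 ∧ p3) ∧ p4)) ∧ (p1 ∧ p1)))))}.
((p3 → ¬p4) ∧ (p2 ∧ (p3 → ((p2 ∨ ((p1 ∧ p3) ∧ p4)) ∧ (p1 ∧ p1))))): α-rule — add (p3 → ¬p4), (p2 ∧ (p3 → ((p2 ∨ ((p1 ∧ p3) ∧ p4)) ∧ (p1 ∧ p1)))).
(p2 ∧ (p3 → ((p2 ∨ ((p1 ∧ p3) ∧ p4)) ∧ (p1 ∧ p1)))): α-rule — add p2, (p3 → ((p2 ∨ ((p1 ∧ p3) ∧ p4)) ∧ (p1 ∧ p1))).
(p3 → ¬p4): β-rule — branch into ¬p3  //  ¬p4.
  branch 1 (add ¬p3):
    (p3 → ((p2 ∨ ((p1 ∧ p3) ∧ p4)) ∧ (p1 ∧ p1))): β-rule — branch into ¬p3  //  ((p2 ∨ ((p1 ∧ p3) ∧ p4)) ∧ (p1 ∧ p1)).
      branch 1.1 (add ¬p3):
        ○ open, literals {p2=1, p3=0}.
      branch 1.2 (add ((p2 ∨ ((p1 ∧ p3) ∧ p4)) ∧ (p1 ∧ p1))):
        ((p2 ∨ ((p1 ∧ p3) ∧ p4)) ∧ (p1 ∧ p1)): α-rule — add (p2 ∨ ((p1 ∧ p3) ∧ p4)), (p1 ∧ p1).
        (p1 ∧ p1): α-rule — add p1, p1.
        (p2 ∨ ((p1 ∧ p3) ∧ p4)): β-rule — branch into p2  //  ((p1 ∧ p3) ∧ p4).
          branch 1.2.1 (add p2):
            ○ open, literals {p1=1, p2=1, p3=0}.
          branch 1.2.2 (add ((p1 ∧ p3) ∧ p4)):
            ((p1 ∧ p3) ∧ p4): α-rule — add (p1 ∧ p3), p4.
            (p1 ∧ p3): α-rule — add p1, p3.
            × closes — contains both p3 and ¬p3.
  branch 2 (add ¬p4):
    (p3 → ((p2 ∨ ((p1 ∧ p3) ∧ p4)) ∧ (p1 ∧ p1))): β-rule — branch into ¬p3  //  ((p2 ∨ ((p1 ∧ p3) ∧ p4)) ∧ (p1 ∧ p1)).
      branch 2.1 (add ¬p3):
        ○ open, literals {p2=1, p3=0, p4=0}.
      branch 2.2 (add ((p2 ∨ ((p1 ∧ p3) ∧ p4)) ∧ (p1 ∧ p1))):
        ((p2 ∨ ((p1 ∧ p3) ∧ p4)) ∧ (p1 ∧ p1)): α-rule — add (p2 ∨ ((p1 ∧ p3) ∧ p4)), (p1 ∧ p1).
        (p1 ∧ p1): α-rule — add p1, p1.
        (p2 ∨ ((p1 ∧ p3) ∧ p4)): β-rule — branch into p2  //  ((p1 ∧ p3) ∧ p4).
          branch 2.2.1 (add p2):
            ○ open, literals {p1=1, p2=1, p4=0}.
          branch 2.2.2 (add ((p1 ∧ p3) ∧ p4)):
            ((p1 ∧ p3) ∧ p4): α-rule — add (p1 ∧ p3), p4.
            × closes — contains both p4 and ¬p4.
2 branches closed, 4 open.
Each open branch fixes some atoms; the unmentioned ones are free. Counting distinct full assignments: branch {p2=1, p3=0} (p1, p4) contributes 4 new; branch {p1=1, p2=1, p3=0} (p4) contributes 0 new; branch {p2=1, p3=0, p4=0} (p1) contributes 0 new; branch {p1=1, p2=1, p4=0} (p3) contributes 1 new. Total: 5.

5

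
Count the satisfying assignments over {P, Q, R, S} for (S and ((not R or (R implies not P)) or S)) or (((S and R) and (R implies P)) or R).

12

Initial set: {((S and ((not R or (R implies not P)) or S)) or (((S and R) and (R implies P)) or R))}.
((S and ((not R or (R implies not P)) or S)) or (((S and R) and (R implies P)) or R)): β-rule — branch into (S and ((not R or (R implies not P)) or S))  //  (((S and R) and (R implies P)) or R).
  branch 1 (add (S and ((not R or (R implies not P)) or S))):
    (S and ((not R or (R implies not P)) or S)): α-rule — add S, ((not R or (R implies not P)) or S).
    ((not R or (R implies not P)) or S): β-rule — branch into (not R or (R implies not P))  //  S.
      branch 1.1 (add (not R or (R implies not P))):
        (not R or (R implies not P)): β-rule — branch into not R  //  (R implies not P).
          branch 1.1.1 (add not R):
            ○ open, literals {R=F, S=T}.
          branch 1.1.2 (add (R implies not P)):
            (R implies not P): β-rule — branch into not R  //  not P.
              branch 1.1.2.1 (add not R):
                ○ open, literals {R=F, S=T}.
              branch 1.1.2.2 (add not P):
                ○ open, literals {P=F, S=T}.
      branch 1.2 (add S):
        ○ open, literals {S=T}.
  branch 2 (add (((S and R) and (R implies P)) or R)):
    (((S and R) and (R implies P)) or R): β-rule — branch into ((S and R) and (R implies P))  //  R.
      branch 2.1 (add ((S and R) and (R implies P))):
        ((S and R) and (R implies P)): α-rule — add (S and R), (R implies P).
        (S and R): α-rule — add S, R.
        (R implies P): β-rule — branch into not R  //  P.
          branch 2.1.1 (add not R):
            × closes — contains both R and not R.
          branch 2.1.2 (add P):
            ○ open, literals {P=T, R=T, S=T}.
      branch 2.2 (add R):
        ○ open, literals {R=T}.
1 branch closed, 6 open.
Each open branch fixes some atoms; the unmentioned ones are free. Counting distinct full assignments: branch {R=F, S=T} (P, Q) contributes 4 new; branch {R=F, S=T} (P, Q) contributes 0 new; branch {P=F, S=T} (Q, R) contributes 2 new; branch {S=T} (P, Q, R) contributes 2 new; branch {P=T, R=T, S=T} (Q) contributes 0 new; branch {R=T} (P, Q, S) contributes 4 new. Total: 12.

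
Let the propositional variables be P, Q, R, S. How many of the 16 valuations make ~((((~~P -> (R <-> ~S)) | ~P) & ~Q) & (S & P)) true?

15

Initial set: {~((((~~P -> (R <-> ~S)) | ~P) & ~Q) & (S & P))}.
~((((~~P -> (R <-> ~S)) | ~P) & ~Q) & (S & P)): β-rule — branch into ~(((~~P -> (R <-> ~S)) | ~P) & ~Q)  //  ~(S & P).
  branch 1 (add ~(((~~P -> (R <-> ~S)) | ~P) & ~Q)):
    ~(((~~P -> (R <-> ~S)) | ~P) & ~Q): β-rule — branch into ~((~~P -> (R <-> ~S)) | ~P)  //  ~~Q.
      branch 1.1 (add ~((~~P -> (R <-> ~S)) | ~P)):
        ~((~~P -> (R <-> ~S)) | ~P): α-rule — add ~(~~P -> (R <-> ~S)), ~~P.
        ~(~~P -> (R <-> ~S)): α-rule — add ~~P, ~(R <-> ~S).
        ~~P: drop double negation, giving P.
        ~(R <-> ~S): β-rule — branch into R, ~~S  //  ~R, ~S.
          branch 1.1.1 (add R, ~~S):
            ○ open, literals {P=T, R=T, S=T}.
          branch 1.1.2 (add ~R, ~S):
            ○ open, literals {P=T, R=F, S=F}.
      branch 1.2 (add ~~Q):
        ○ open, literals {Q=T}.
  branch 2 (add ~(S & P)):
    ~(S & P): β-rule — branch into ~S  //  ~P.
      branch 2.1 (add ~S):
        ○ open, literals {S=F}.
      branch 2.2 (add ~P):
        ○ open, literals {P=F}.
0 branches closed, 5 open.
Each open branch fixes some atoms; the unmentioned ones are free. Counting distinct full assignments: branch {P=T, R=T, S=T} (Q) contributes 2 new; branch {P=T, R=F, S=F} (Q) contributes 2 new; branch {Q=T} (P, R, S) contributes 6 new; branch {S=F} (P, Q, R) contributes 3 new; branch {P=F} (Q, R, S) contributes 2 new. Total: 15.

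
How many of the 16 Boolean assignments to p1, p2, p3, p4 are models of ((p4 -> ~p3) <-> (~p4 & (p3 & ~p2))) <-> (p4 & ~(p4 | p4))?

10

Initial set: {(((p4 -> ~p3) <-> (~p4 & (p3 & ~p2))) <-> (p4 & ~(p4 | p4)))}.
(((p4 -> ~p3) <-> (~p4 & (p3 & ~p2))) <-> (p4 & ~(p4 | p4))): β-rule — branch into ((p4 -> ~p3) <-> (~p4 & (p3 & ~p2))), (p4 & ~(p4 | p4))  //  ~((p4 -> ~p3) <-> (~p4 & (p3 & ~p2))), ~(p4 & ~(p4 | p4)).
  branch 1 (add ((p4 -> ~p3) <-> (~p4 & (p3 & ~p2))), (p4 & ~(p4 | p4))):
    (p4 & ~(p4 | p4)): α-rule — add p4, ~(p4 | p4).
    ~(p4 | p4): α-rule — add ~p4, ~p4.
    × closes — contains both p4 and ~p4.
  branch 2 (add ~((p4 -> ~p3) <-> (~p4 & (p3 & ~p2))), ~(p4 & ~(p4 | p4))):
    ~((p4 -> ~p3) <-> (~p4 & (p3 & ~p2))): β-rule — branch into (p4 -> ~p3), ~(~p4 & (p3 & ~p2))  //  ~(p4 -> ~p3), (~p4 & (p3 & ~p2)).
      branch 2.1 (add (p4 -> ~p3), ~(~p4 & (p3 & ~p2))):
        ~(p4 & ~(p4 | p4)): β-rule — branch into ~p4  //  ~~(p4 | p4).
          branch 2.1.1 (add ~p4):
            (p4 -> ~p3): β-rule — branch into ~p4  //  ~p3.
              branch 2.1.1.1 (add ~p4):
                ~(~p4 & (p3 & ~p2)): β-rule — branch into ~~p4  //  ~(p3 & ~p2).
                  branch 2.1.1.1.1 (add ~~p4):
                    × closes — contains both p4 and ~p4.
                  branch 2.1.1.1.2 (add ~(p3 & ~p2)):
                    ~(p3 & ~p2): β-rule — branch into ~p3  //  ~~p2.
                      branch 2.1.1.1.2.1 (add ~p3):
                        ○ open, literals {p3=0, p4=0}.
                      branch 2.1.1.1.2.2 (add ~~p2):
                        ○ open, literals {p2=1, p4=0}.
              branch 2.1.1.2 (add ~p3):
                ~(~p4 & (p3 & ~p2)): β-rule — branch into ~~p4  //  ~(p3 & ~p2).
                  branch 2.1.1.2.1 (add ~~p4):
                    × closes — contains both p4 and ~p4.
                  branch 2.1.1.2.2 (add ~(p3 & ~p2)):
                    ~(p3 & ~p2): β-rule — branch into ~p3  //  ~~p2.
                      branch 2.1.1.2.2.1 (add ~p3):
                        ○ open, literals {p3=0, p4=0}.
                      branch 2.1.1.2.2.2 (add ~~p2):
                        ○ open, literals {p2=1, p3=0, p4=0}.
          branch 2.1.2 (add ~~(p4 | p4)):
            (p4 -> ~p3): β-rule — branch into ~p4  //  ~p3.
              branch 2.1.2.1 (add ~p4):
                ~(~p4 & (p3 & ~p2)): β-rule — branch into ~~p4  //  ~(p3 & ~p2).
                  branch 2.1.2.1.1 (add ~~p4):
                    × closes — contains both p4 and ~p4.
                  branch 2.1.2.1.2 (add ~(p3 & ~p2)):
                    ~~(p4 | p4): β-rule — branch into p4  //  p4.
                      branch 2.1.2.1.2.1 (add p4):
                        × closes — contains both p4 and ~p4.
                      branch 2.1.2.1.2.2 (add p4):
                        × closes — contains both p4 and ~p4.
              branch 2.1.2.2 (add ~p3):
                ~(~p4 & (p3 & ~p2)): β-rule — branch into ~~p4  //  ~(p3 & ~p2).
                  branch 2.1.2.2.1 (add ~~p4):
                    ~~(p4 | p4): β-rule — branch into p4  //  p4.
                      branch 2.1.2.2.1.1 (add p4):
                        ○ open, literals {p3=0, p4=1}.
                      branch 2.1.2.2.1.2 (add p4):
                        ○ open, literals {p3=0, p4=1}.
                  branch 2.1.2.2.2 (add ~(p3 & ~p2)):
                    ~~(p4 | p4): β-rule — branch into p4  //  p4.
                      branch 2.1.2.2.2.1 (add p4):
                        ~(p3 & ~p2): β-rule — branch into ~p3  //  ~~p2.
                          branch 2.1.2.2.2.1.1 (add ~p3):
                            ○ open, literals {p3=0, p4=1}.
                          branch 2.1.2.2.2.1.2 (add ~~p2):
                            ○ open, literals {p2=1, p3=0, p4=1}.
                      branch 2.1.2.2.2.2 (add p4):
                        ~(p3 & ~p2): β-rule — branch into ~p3  //  ~~p2.
                          branch 2.1.2.2.2.2.1 (add ~p3):
                            ○ open, literals {p3=0, p4=1}.
                          branch 2.1.2.2.2.2.2 (add ~~p2):
                            ○ open, literals {p2=1, p3=0, p4=1}.
      branch 2.2 (add ~(p4 -> ~p3), (~p4 & (p3 & ~p2))):
        ~(p4 -> ~p3): α-rule — add p4, ~~p3.
        (~p4 & (p3 & ~p2)): α-rule — add ~p4, (p3 & ~p2).
        × closes — contains both p4 and ~p4.
7 branches closed, 10 open.
Each open branch fixes some atoms; the unmentioned ones are free. Counting distinct full assignments: branch {p3=0, p4=0} (p1, p2) contributes 4 new; branch {p2=1, p4=0} (p1, p3) contributes 2 new; branch {p3=0, p4=0} (p1, p2) contributes 0 new; branch {p2=1, p3=0, p4=0} (p1) contributes 0 new; branch {p3=0, p4=1} (p1, p2) contributes 4 new; branch {p3=0, p4=1} (p1, p2) contributes 0 new; branch {p3=0, p4=1} (p1, p2) contributes 0 new; branch {p2=1, p3=0, p4=1} (p1) contributes 0 new; branch {p3=0, p4=1} (p1, p2) contributes 0 new; branch {p2=1, p3=0, p4=1} (p1) contributes 0 new. Total: 10.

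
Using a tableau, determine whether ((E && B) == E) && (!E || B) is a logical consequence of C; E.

Initial set: {T C; T E; F (((E && B) == E) && (!E || B))}.
F (((E && B) == E) && (!E || B)): β-rule — branch into F ((E && B) == E)  //  F (!E || B).
  branch 1 (add F ((E && B) == E)):
    F ((E && B) == E): β-rule — branch into T (E && B), F E  //  F (E && B), T E.
      branch 1.1 (add T (E && B), F E):
        × closes — contains both E and !E.
      branch 1.2 (add F (E && B), T E):
        F (E && B): β-rule — branch into F E  //  F B.
          branch 1.2.1 (add F E):
            × closes — contains both E and !E.
          branch 1.2.2 (add F B):
            ○ open, literals {B=false, C=true, E=true}.
  branch 2 (add F (!E || B)):
    F (!E || B): α-rule — add F !E, F B.
    ○ open, literals {B=false, C=true, E=true}.
2 branches closed, 2 open.
An open branch gives a countermodel: B=false, C=true, E=true (unmentioned atoms arbitrary); the premises hold there but the conclusion fails.

No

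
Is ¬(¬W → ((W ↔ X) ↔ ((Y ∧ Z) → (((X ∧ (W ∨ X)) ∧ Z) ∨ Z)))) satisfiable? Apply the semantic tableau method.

Initial set: {T ¬(¬W → ((W ↔ X) ↔ ((Y ∧ Z) → (((X ∧ (W ∨ X)) ∧ Z) ∨ Z))))}.
T ¬(¬W → ((W ↔ X) ↔ ((Y ∧ Z) → (((X ∧ (W ∨ X)) ∧ Z) ∨ Z)))): α-rule — add T ¬W, F ((W ↔ X) ↔ ((Y ∧ Z) → (((X ∧ (W ∨ X)) ∧ Z) ∨ Z))).
F ((W ↔ X) ↔ ((Y ∧ Z) → (((X ∧ (W ∨ X)) ∧ Z) ∨ Z))): β-rule — branch into T (W ↔ X), F ((Y ∧ Z) → (((X ∧ (W ∨ X)) ∧ Z) ∨ Z))  //  F (W ↔ X), T ((Y ∧ Z) → (((X ∧ (W ∨ X)) ∧ Z) ∨ Z)).
  branch 1 (add T (W ↔ X), F ((Y ∧ Z) → (((X ∧ (W ∨ X)) ∧ Z) ∨ Z))):
    F ((Y ∧ Z) → (((X ∧ (W ∨ X)) ∧ Z) ∨ Z)): α-rule — add T (Y ∧ Z), F (((X ∧ (W ∨ X)) ∧ Z) ∨ Z).
    T (Y ∧ Z): α-rule — add T Y, T Z.
    F (((X ∧ (W ∨ X)) ∧ Z) ∨ Z): α-rule — add F ((X ∧ (W ∨ X)) ∧ Z), F Z.
    × closes — contains both Z and ¬Z.
  branch 2 (add F (W ↔ X), T ((Y ∧ Z) → (((X ∧ (W ∨ X)) ∧ Z) ∨ Z))):
    F (W ↔ X): β-rule — branch into T W, F X  //  F W, T X.
      branch 2.1 (add T W, F X):
        × closes — contains both W and ¬W.
      branch 2.2 (add F W, T X):
        T ((Y ∧ Z) → (((X ∧ (W ∨ X)) ∧ Z) ∨ Z)): β-rule — branch into F (Y ∧ Z)  //  T (((X ∧ (W ∨ X)) ∧ Z) ∨ Z).
          branch 2.2.1 (add F (Y ∧ Z)):
            F (Y ∧ Z): β-rule — branch into F Y  //  F Z.
              branch 2.2.1.1 (add F Y):
                ○ open, literals {W=0, X=1, Y=0}.
              branch 2.2.1.2 (add F Z):
                ○ open, literals {W=0, X=1, Z=0}.
          branch 2.2.2 (add T (((X ∧ (W ∨ X)) ∧ Z) ∨ Z)):
            T (((X ∧ (W ∨ X)) ∧ Z) ∨ Z): β-rule — branch into T ((X ∧ (W ∨ X)) ∧ Z)  //  T Z.
              branch 2.2.2.1 (add T ((X ∧ (W ∨ X)) ∧ Z)):
                T ((X ∧ (W ∨ X)) ∧ Z): α-rule — add T (X ∧ (W ∨ X)), T Z.
                T (X ∧ (W ∨ X)): α-rule — add T X, T (W ∨ X).
                T (W ∨ X): β-rule — branch into T W  //  T X.
                  branch 2.2.2.1.1 (add T W):
                    × closes — contains both W and ¬W.
                  branch 2.2.2.1.2 (add T X):
                    ○ open, literals {W=0, X=1, Z=1}.
              branch 2.2.2.2 (add T Z):
                ○ open, literals {W=0, X=1, Z=1}.
3 branches closed, 4 open.
An open branch gives a satisfying assignment: W=0, X=1, Y=0.

Satisfiable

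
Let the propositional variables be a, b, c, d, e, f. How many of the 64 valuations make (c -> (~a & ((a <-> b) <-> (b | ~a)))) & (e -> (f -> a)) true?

34

Initial set: {((c -> (~a & ((a <-> b) <-> (b | ~a)))) & (e -> (f -> a)))}.
((c -> (~a & ((a <-> b) <-> (b | ~a)))) & (e -> (f -> a))): α-rule — add (c -> (~a & ((a <-> b) <-> (b | ~a)))), (e -> (f -> a)).
(c -> (~a & ((a <-> b) <-> (b | ~a)))): β-rule — branch into ~c  //  (~a & ((a <-> b) <-> (b | ~a))).
  branch 1 (add ~c):
    (e -> (f -> a)): β-rule — branch into ~e  //  (f -> a).
      branch 1.1 (add ~e):
        ○ open, literals {c=0, e=0}.
      branch 1.2 (add (f -> a)):
        (f -> a): β-rule — branch into ~f  //  a.
          branch 1.2.1 (add ~f):
            ○ open, literals {c=0, f=0}.
          branch 1.2.2 (add a):
            ○ open, literals {a=1, c=0}.
  branch 2 (add (~a & ((a <-> b) <-> (b | ~a)))):
    (~a & ((a <-> b) <-> (b | ~a))): α-rule — add ~a, ((a <-> b) <-> (b | ~a)).
    (e -> (f -> a)): β-rule — branch into ~e  //  (f -> a).
      branch 2.1 (add ~e):
        ((a <-> b) <-> (b | ~a)): β-rule — branch into (a <-> b), (b | ~a)  //  ~(a <-> b), ~(b | ~a).
          branch 2.1.1 (add (a <-> b), (b | ~a)):
            (a <-> b): β-rule — branch into a, b  //  ~a, ~b.
              branch 2.1.1.1 (add a, b):
                × closes — contains both a and ~a.
              branch 2.1.1.2 (add ~a, ~b):
                (b | ~a): β-rule — branch into b  //  ~a.
                  branch 2.1.1.2.1 (add b):
                    × closes — contains both b and ~b.
                  branch 2.1.1.2.2 (add ~a):
                    ○ open, literals {a=0, b=0, e=0}.
          branch 2.1.2 (add ~(a <-> b), ~(b | ~a)):
            ~(b | ~a): α-rule — add ~b, ~~a.
            × closes — contains both a and ~a.
      branch 2.2 (add (f -> a)):
        ((a <-> b) <-> (b | ~a)): β-rule — branch into (a <-> b), (b | ~a)  //  ~(a <-> b), ~(b | ~a).
          branch 2.2.1 (add (a <-> b), (b | ~a)):
            (f -> a): β-rule — branch into ~f  //  a.
              branch 2.2.1.1 (add ~f):
                (a <-> b): β-rule — branch into a, b  //  ~a, ~b.
                  branch 2.2.1.1.1 (add a, b):
                    × closes — contains both a and ~a.
                  branch 2.2.1.1.2 (add ~a, ~b):
                    (b | ~a): β-rule — branch into b  //  ~a.
                      branch 2.2.1.1.2.1 (add b):
                        × closes — contains both b and ~b.
                      branch 2.2.1.1.2.2 (add ~a):
                        ○ open, literals {a=0, b=0, f=0}.
              branch 2.2.1.2 (add a):
                × closes — contains both a and ~a.
          branch 2.2.2 (add ~(a <-> b), ~(b | ~a)):
            ~(b | ~a): α-rule — add ~b, ~~a.
            × closes — contains both a and ~a.
7 branches closed, 5 open.
Each open branch fixes some atoms; the unmentioned ones are free. Counting distinct full assignments: branch {c=0, e=0} (a, b, d, f) contributes 16 new; branch {c=0, f=0} (a, b, d, e) contributes 8 new; branch {a=1, c=0} (b, d, e, f) contributes 4 new; branch {a=0, b=0, e=0} (c, d, f) contributes 4 new; branch {a=0, b=0, f=0} (c, d, e) contributes 2 new. Total: 34.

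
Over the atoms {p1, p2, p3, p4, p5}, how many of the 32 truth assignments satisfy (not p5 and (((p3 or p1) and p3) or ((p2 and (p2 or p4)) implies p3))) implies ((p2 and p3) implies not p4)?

30

Initial set: {T ((not p5 and (((p3 or p1) and p3) or ((p2 and (p2 or p4)) implies p3))) implies ((p2 and p3) implies not p4))}.
T ((not p5 and (((p3 or p1) and p3) or ((p2 and (p2 or p4)) implies p3))) implies ((p2 and p3) implies not p4)): β-rule — branch into F (not p5 and (((p3 or p1) and p3) or ((p2 and (p2 or p4)) implies p3)))  //  T ((p2 and p3) implies not p4).
  branch 1 (add F (not p5 and (((p3 or p1) and p3) or ((p2 and (p2 or p4)) implies p3)))):
    F (not p5 and (((p3 or p1) and p3) or ((p2 and (p2 or p4)) implies p3))): β-rule — branch into F not p5  //  F (((p3 or p1) and p3) or ((p2 and (p2 or p4)) implies p3)).
      branch 1.1 (add F not p5):
        ○ open, literals {p5=1}.
      branch 1.2 (add F (((p3 or p1) and p3) or ((p2 and (p2 or p4)) implies p3))):
        F (((p3 or p1) and p3) or ((p2 and (p2 or p4)) implies p3)): α-rule — add F ((p3 or p1) and p3), F ((p2 and (p2 or p4)) implies p3).
        F ((p2 and (p2 or p4)) implies p3): α-rule — add T (p2 and (p2 or p4)), F p3.
        T (p2 and (p2 or p4)): α-rule — add T p2, T (p2 or p4).
        F ((p3 or p1) and p3): β-rule — branch into F (p3 or p1)  //  F p3.
          branch 1.2.1 (add F (p3 or p1)):
            F (p3 or p1): α-rule — add F p3, F p1.
            T (p2 or p4): β-rule — branch into T p2  //  T p4.
              branch 1.2.1.1 (add T p2):
                ○ open, literals {p1=0, p2=1, p3=0}.
              branch 1.2.1.2 (add T p4):
                ○ open, literals {p1=0, p2=1, p3=0, p4=1}.
          branch 1.2.2 (add F p3):
            T (p2 or p4): β-rule — branch into T p2  //  T p4.
              branch 1.2.2.1 (add T p2):
                ○ open, literals {p2=1, p3=0}.
              branch 1.2.2.2 (add T p4):
                ○ open, literals {p2=1, p3=0, p4=1}.
  branch 2 (add T ((p2 and p3) implies not p4)):
    T ((p2 and p3) implies not p4): β-rule — branch into F (p2 and p3)  //  T not p4.
      branch 2.1 (add F (p2 and p3)):
        F (p2 and p3): β-rule — branch into F p2  //  F p3.
          branch 2.1.1 (add F p2):
            ○ open, literals {p2=0}.
          branch 2.1.2 (add F p3):
            ○ open, literals {p3=0}.
      branch 2.2 (add T not p4):
        ○ open, literals {p4=0}.
0 branches closed, 8 open.
Each open branch fixes some atoms; the unmentioned ones are free. Counting distinct full assignments: branch {p5=1} (p1, p2, p3, p4) contributes 16 new; branch {p1=0, p2=1, p3=0} (p4, p5) contributes 2 new; branch {p1=0, p2=1, p3=0, p4=1} (p5) contributes 0 new; branch {p2=1, p3=0} (p1, p4, p5) contributes 2 new; branch {p2=1, p3=0, p4=1} (p1, p5) contributes 0 new; branch {p2=0} (p1, p3, p4, p5) contributes 8 new; branch {p3=0} (p1, p2, p4, p5) contributes 0 new; branch {p4=0} (p1, p2, p3, p5) contributes 2 new. Total: 30.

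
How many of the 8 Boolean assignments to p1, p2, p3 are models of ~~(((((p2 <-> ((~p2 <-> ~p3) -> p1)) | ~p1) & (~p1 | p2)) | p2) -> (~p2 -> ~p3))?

Initial set: {~~(((((p2 <-> ((~p2 <-> ~p3) -> p1)) | ~p1) & (~p1 | p2)) | p2) -> (~p2 -> ~p3))}.
~~(((((p2 <-> ((~p2 <-> ~p3) -> p1)) | ~p1) & (~p1 | p2)) | p2) -> (~p2 -> ~p3)): drop double negation, giving (((((p2 <-> ((~p2 <-> ~p3) -> p1)) | ~p1) & (~p1 | p2)) | p2) -> (~p2 -> ~p3)).
(((((p2 <-> ((~p2 <-> ~p3) -> p1)) | ~p1) & (~p1 | p2)) | p2) -> (~p2 -> ~p3)): β-rule — branch into ~((((p2 <-> ((~p2 <-> ~p3) -> p1)) | ~p1) & (~p1 | p2)) | p2)  //  (~p2 -> ~p3).
  branch 1 (add ~((((p2 <-> ((~p2 <-> ~p3) -> p1)) | ~p1) & (~p1 | p2)) | p2)):
    ~((((p2 <-> ((~p2 <-> ~p3) -> p1)) | ~p1) & (~p1 | p2)) | p2): α-rule — add ~(((p2 <-> ((~p2 <-> ~p3) -> p1)) | ~p1) & (~p1 | p2)), ~p2.
    ~(((p2 <-> ((~p2 <-> ~p3) -> p1)) | ~p1) & (~p1 | p2)): β-rule — branch into ~((p2 <-> ((~p2 <-> ~p3) -> p1)) | ~p1)  //  ~(~p1 | p2).
      branch 1.1 (add ~((p2 <-> ((~p2 <-> ~p3) -> p1)) | ~p1)):
        ~((p2 <-> ((~p2 <-> ~p3) -> p1)) | ~p1): α-rule — add ~(p2 <-> ((~p2 <-> ~p3) -> p1)), ~~p1.
        ~(p2 <-> ((~p2 <-> ~p3) -> p1)): β-rule — branch into p2, ~((~p2 <-> ~p3) -> p1)  //  ~p2, ((~p2 <-> ~p3) -> p1).
          branch 1.1.1 (add p2, ~((~p2 <-> ~p3) -> p1)):
            × closes — contains both p2 and ~p2.
          branch 1.1.2 (add ~p2, ((~p2 <-> ~p3) -> p1)):
            ((~p2 <-> ~p3) -> p1): β-rule — branch into ~(~p2 <-> ~p3)  //  p1.
              branch 1.1.2.1 (add ~(~p2 <-> ~p3)):
                ~(~p2 <-> ~p3): β-rule — branch into ~p2, ~~p3  //  ~~p2, ~p3.
                  branch 1.1.2.1.1 (add ~p2, ~~p3):
                    ○ open, literals {p1=true, p2=false, p3=true}.
                  branch 1.1.2.1.2 (add ~~p2, ~p3):
                    × closes — contains both p2 and ~p2.
              branch 1.1.2.2 (add p1):
                ○ open, literals {p1=true, p2=false}.
      branch 1.2 (add ~(~p1 | p2)):
        ~(~p1 | p2): α-rule — add ~~p1, ~p2.
        ○ open, literals {p1=true, p2=false}.
  branch 2 (add (~p2 -> ~p3)):
    (~p2 -> ~p3): β-rule — branch into ~~p2  //  ~p3.
      branch 2.1 (add ~~p2):
        ○ open, literals {p2=true}.
      branch 2.2 (add ~p3):
        ○ open, literals {p3=false}.
2 branches closed, 5 open.
Each open branch fixes some atoms; the unmentioned ones are free. Counting distinct full assignments: branch {p1=true, p2=false, p3=true} (none free) contributes 1 new; branch {p1=true, p2=false} (p3) contributes 1 new; branch {p1=true, p2=false} (p3) contributes 0 new; branch {p2=true} (p1, p3) contributes 4 new; branch {p3=false} (p1, p2) contributes 1 new. Total: 7.

7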